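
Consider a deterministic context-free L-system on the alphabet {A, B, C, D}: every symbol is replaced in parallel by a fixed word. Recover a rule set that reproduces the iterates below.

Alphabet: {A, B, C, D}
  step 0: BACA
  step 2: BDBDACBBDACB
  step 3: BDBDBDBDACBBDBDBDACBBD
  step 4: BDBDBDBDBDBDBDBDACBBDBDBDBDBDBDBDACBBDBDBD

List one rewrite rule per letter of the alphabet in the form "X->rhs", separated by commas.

A->AC, B->BD, C->B, D->BD

  step 3 ⇒ step 4: BDBDBDBDACBBDBDBDACBBD ⇒ BD·BD·BD·BD·BD·BD·BD·BD·AC·B·BD·BD·BD·BD·BD·BD·BD·AC·B·BD·BD·BD
    A ↦ AC
    B ↦ BD
    C ↦ B
    D ↦ BD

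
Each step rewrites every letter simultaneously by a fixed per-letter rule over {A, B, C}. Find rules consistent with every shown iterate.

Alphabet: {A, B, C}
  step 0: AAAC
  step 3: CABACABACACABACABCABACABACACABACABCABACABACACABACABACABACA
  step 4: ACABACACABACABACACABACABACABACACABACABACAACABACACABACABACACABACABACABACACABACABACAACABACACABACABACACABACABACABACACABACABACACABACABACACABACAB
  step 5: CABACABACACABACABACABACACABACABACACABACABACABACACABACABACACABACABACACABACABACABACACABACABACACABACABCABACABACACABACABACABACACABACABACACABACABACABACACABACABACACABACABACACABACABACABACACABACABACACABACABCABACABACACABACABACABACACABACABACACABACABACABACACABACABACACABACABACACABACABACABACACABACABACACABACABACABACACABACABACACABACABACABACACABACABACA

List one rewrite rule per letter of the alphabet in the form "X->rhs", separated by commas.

  step 4 ⇒ step 5: ACABACACABACABACACABACABACABACACABACABACAACABACACABACABACACABACABACABACACABACABACAACABACACABACABACACABACABACABACACABACABACACABACABACACABACAB ⇒ CAB·A·CAB·ACA·CAB·A·CAB·A·CAB·ACA·CAB·A·CAB·ACA·CAB·A·CAB·A·CAB·ACA·CAB·A·CAB·ACA·CAB·A·CAB·ACA·CAB·A·CAB·A·CAB·ACA·CAB·A·CAB·ACA·CAB·A·CAB·CAB·A·CAB·ACA·CAB·A·CAB·A·CAB·ACA·CAB·A·CAB·ACA·CAB·A·CAB·A·CAB·ACA·CAB·A·CAB·ACA·CAB·A·CAB·ACA·CAB·A·CAB·A·CAB·ACA·CAB·A·CAB·ACA·CAB·A·CAB·CAB·A·CAB·ACA·CAB·A·CAB·A·CAB·ACA·CAB·A·CAB·ACA·CAB·A·CAB·A·CAB·ACA·CAB·A·CAB·ACA·CAB·A·CAB·ACA·CAB·A·CAB·A·CAB·ACA·CAB·A·CAB·ACA·CAB·A·CAB·A·CAB·ACA·CAB·A·CAB·ACA·CAB·A·CAB·A·CAB·ACA·CAB·A·CAB·ACA
    A ↦ CAB
    B ↦ ACA
    C ↦ A

A->CAB, B->ACA, C->A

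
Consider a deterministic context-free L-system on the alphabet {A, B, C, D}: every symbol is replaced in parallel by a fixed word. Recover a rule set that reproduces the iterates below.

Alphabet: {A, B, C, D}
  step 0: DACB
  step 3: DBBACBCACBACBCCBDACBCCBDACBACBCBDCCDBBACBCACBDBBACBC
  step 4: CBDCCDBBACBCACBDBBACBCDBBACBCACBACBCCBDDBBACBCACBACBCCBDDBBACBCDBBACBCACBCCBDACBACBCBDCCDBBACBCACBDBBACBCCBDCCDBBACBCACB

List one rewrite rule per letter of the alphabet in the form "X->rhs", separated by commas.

  step 3 ⇒ step 4: DBBACBCACBACBCCBDACBCCBDACBACBCBDCCDBBACBCACBDBBACBC ⇒ CBD·C·C·DBB·ACB·C·ACB·DBB·ACB·C·DBB·ACB·C·ACB·ACB·C·CBD·DBB·ACB·C·ACB·ACB·C·CBD·DBB·ACB·C·DBB·ACB·C·ACB·C·CBD·ACB·ACB·CBD·C·C·DBB·ACB·C·ACB·DBB·ACB·C·CBD·C·C·DBB·ACB·C·ACB
    A ↦ DBB
    B ↦ C
    C ↦ ACB
    D ↦ CBD

A->DBB, B->C, C->ACB, D->CBD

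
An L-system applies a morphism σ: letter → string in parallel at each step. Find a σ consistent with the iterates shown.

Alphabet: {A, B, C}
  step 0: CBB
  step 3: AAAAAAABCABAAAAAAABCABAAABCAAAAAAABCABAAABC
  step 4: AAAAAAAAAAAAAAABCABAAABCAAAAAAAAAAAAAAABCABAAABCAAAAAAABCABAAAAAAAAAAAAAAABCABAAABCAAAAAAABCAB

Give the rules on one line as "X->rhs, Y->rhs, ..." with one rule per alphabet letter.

  step 3 ⇒ step 4: AAAAAAABCABAAAAAAABCABAAABCAAAAAAABCABAAABC ⇒ AA·AA·AA·AA·AA·AA·AA·ABC·AB·AA·ABC·AA·AA·AA·AA·AA·AA·AA·ABC·AB·AA·ABC·AA·AA·AA·ABC·AB·AA·AA·AA·AA·AA·AA·AA·ABC·AB·AA·ABC·AA·AA·AA·ABC·AB
    A ↦ AA
    B ↦ ABC
    C ↦ AB

A->AA, B->ABC, C->AB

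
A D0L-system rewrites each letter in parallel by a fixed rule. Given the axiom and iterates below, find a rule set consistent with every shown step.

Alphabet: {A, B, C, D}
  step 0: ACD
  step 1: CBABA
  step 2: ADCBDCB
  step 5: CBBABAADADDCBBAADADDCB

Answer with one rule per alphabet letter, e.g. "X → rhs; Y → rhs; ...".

  step 1 ⇒ step 2: CBABA ⇒ A·D·CB·D·CB
    A ↦ CB
    B ↦ D
    C ↦ A
  step 0 ⇒ step 1: ACD ⇒ CB·A·BA
    D ↦ BA

A->CB, B->D, C->A, D->BA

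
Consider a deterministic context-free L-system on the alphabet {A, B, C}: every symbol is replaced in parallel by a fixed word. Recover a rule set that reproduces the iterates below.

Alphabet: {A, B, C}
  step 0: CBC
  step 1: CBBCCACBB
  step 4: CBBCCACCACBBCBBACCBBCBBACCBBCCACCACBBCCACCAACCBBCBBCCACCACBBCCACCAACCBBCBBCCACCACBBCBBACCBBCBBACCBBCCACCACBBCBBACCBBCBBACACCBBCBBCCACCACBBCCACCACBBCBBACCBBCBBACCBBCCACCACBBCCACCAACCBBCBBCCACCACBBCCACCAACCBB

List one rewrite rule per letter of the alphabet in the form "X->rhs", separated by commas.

A->AC, B->CCA, C->CBB

  step 0 ⇒ step 1: CBC ⇒ CBB·CCA·CBB
    B ↦ CCA
    C ↦ CBB
    A ↦ AC  (constrained at step 1)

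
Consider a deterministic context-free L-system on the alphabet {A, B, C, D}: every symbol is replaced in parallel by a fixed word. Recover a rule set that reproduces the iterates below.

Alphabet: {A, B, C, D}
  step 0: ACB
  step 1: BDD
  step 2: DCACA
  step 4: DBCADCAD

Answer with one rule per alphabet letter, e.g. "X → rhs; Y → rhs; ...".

  step 1 ⇒ step 2: BDD ⇒ D·CA·CA
    B ↦ D
    D ↦ CA
  step 0 ⇒ step 1: ACB ⇒ B·D·D
    A ↦ B
  step 0 ⇒ step 1: ACB ⇒ B·D·D
    C ↦ D

A->B, B->D, C->D, D->CA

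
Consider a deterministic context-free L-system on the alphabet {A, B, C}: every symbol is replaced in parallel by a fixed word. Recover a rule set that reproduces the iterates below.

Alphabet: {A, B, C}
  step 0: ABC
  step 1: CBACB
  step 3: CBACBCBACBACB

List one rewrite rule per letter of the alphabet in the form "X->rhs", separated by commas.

  step 0 ⇒ step 1: ABC ⇒ CB·A·CB
    A ↦ CB
    B ↦ A
    C ↦ CB

A->CB, B->A, C->CB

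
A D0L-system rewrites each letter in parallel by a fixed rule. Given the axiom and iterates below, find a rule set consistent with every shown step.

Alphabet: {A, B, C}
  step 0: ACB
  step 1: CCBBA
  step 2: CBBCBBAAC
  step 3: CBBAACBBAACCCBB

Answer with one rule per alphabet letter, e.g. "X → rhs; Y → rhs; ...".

  step 2 ⇒ step 3: CBBCBBAAC ⇒ CBB·A·A·CBB·A·A·C·C·CBB
    A ↦ C
    B ↦ A
    C ↦ CBB

A->C, B->A, C->CBB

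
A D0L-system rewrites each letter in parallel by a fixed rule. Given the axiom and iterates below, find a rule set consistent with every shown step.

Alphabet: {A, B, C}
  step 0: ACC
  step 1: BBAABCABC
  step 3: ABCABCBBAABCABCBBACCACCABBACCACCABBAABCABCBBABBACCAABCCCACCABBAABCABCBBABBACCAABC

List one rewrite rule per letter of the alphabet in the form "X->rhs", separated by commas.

A->BBA, B->CCA, C->ABC

  step 0 ⇒ step 1: ACC ⇒ BBA·ABC·ABC
    A ↦ BBA
    C ↦ ABC
    B ↦ CCA  (constrained at step 1)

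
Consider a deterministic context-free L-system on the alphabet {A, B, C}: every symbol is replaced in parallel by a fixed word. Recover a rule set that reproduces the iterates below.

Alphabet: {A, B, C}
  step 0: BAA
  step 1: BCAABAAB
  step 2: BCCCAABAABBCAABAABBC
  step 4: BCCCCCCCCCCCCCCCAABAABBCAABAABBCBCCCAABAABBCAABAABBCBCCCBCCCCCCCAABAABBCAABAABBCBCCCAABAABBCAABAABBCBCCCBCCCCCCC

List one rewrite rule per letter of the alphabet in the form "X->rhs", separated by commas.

A->AAB, B->BC, C->CC

  step 1 ⇒ step 2: BCAABAAB ⇒ BC·CC·AAB·AAB·BC·AAB·AAB·BC
    A ↦ AAB
    B ↦ BC
    C ↦ CC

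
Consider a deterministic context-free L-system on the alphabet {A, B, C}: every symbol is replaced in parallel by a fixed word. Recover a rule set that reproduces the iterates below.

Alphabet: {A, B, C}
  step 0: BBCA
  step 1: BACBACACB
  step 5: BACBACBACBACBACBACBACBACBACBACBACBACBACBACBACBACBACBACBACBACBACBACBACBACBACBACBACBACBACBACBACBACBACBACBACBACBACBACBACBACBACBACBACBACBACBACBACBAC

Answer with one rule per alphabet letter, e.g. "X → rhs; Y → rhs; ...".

  step 0 ⇒ step 1: BBCA ⇒ BAC·BAC·AC·B
    A ↦ B
    B ↦ BAC
    C ↦ AC

A->B, B->BAC, C->AC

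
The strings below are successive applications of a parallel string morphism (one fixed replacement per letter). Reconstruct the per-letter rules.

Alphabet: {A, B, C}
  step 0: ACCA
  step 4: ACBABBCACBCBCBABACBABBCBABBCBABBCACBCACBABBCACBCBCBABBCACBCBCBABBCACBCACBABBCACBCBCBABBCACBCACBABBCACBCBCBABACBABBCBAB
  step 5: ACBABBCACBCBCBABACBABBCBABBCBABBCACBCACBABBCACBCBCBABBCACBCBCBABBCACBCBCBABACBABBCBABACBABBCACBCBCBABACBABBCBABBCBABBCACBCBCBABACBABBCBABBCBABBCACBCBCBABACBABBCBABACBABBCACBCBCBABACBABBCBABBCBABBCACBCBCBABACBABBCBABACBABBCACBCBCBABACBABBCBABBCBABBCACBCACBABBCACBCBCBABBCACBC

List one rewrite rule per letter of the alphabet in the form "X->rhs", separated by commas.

  step 4 ⇒ step 5: ACBABBCACBCBCBABACBABBCBABBCBABBCACBCACBABBCACBCBCBABBCACBCBCBABBCACBCACBABBCACBCBCBABBCACBCACBABBCACBCBCBABACBABBCBAB ⇒ AC·BAB·BC·AC·BC·BC·BAB·AC·BAB·BC·BAB·BC·BAB·BC·AC·BC·AC·BAB·BC·AC·BC·BC·BAB·BC·AC·BC·BC·BAB·BC·AC·BC·BC·BAB·AC·BAB·BC·BAB·AC·BAB·BC·AC·BC·BC·BAB·AC·BAB·BC·BAB·BC·BAB·BC·AC·BC·BC·BAB·AC·BAB·BC·BAB·BC·BAB·BC·AC·BC·BC·BAB·AC·BAB·BC·BAB·AC·BAB·BC·AC·BC·BC·BAB·AC·BAB·BC·BAB·BC·BAB·BC·AC·BC·BC·BAB·AC·BAB·BC·BAB·AC·BAB·BC·AC·BC·BC·BAB·AC·BAB·BC·BAB·BC·BAB·BC·AC·BC·AC·BAB·BC·AC·BC·BC·BAB·BC·AC·BC
    A ↦ AC
    B ↦ BC
    C ↦ BAB

A->AC, B->BC, C->BAB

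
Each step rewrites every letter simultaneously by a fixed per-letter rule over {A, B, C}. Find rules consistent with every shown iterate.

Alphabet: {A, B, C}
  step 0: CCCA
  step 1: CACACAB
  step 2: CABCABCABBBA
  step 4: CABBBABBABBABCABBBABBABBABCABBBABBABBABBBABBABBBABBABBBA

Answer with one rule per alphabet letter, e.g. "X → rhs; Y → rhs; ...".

  step 1 ⇒ step 2: CACACAB ⇒ CA·B·CA·B·CA·B·BBA
    A ↦ B
    B ↦ BBA
    C ↦ CA

A->B, B->BBA, C->CA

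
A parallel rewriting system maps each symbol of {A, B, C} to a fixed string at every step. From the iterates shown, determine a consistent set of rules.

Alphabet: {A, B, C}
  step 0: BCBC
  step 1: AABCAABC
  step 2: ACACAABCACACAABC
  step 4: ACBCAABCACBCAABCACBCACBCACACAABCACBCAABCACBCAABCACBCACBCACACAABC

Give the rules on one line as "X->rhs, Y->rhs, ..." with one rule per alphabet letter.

  step 1 ⇒ step 2: AABCAABC ⇒ AC·AC·AA·BC·AC·AC·AA·BC
    A ↦ AC
    B ↦ AA
    C ↦ BC

A->AC, B->AA, C->BC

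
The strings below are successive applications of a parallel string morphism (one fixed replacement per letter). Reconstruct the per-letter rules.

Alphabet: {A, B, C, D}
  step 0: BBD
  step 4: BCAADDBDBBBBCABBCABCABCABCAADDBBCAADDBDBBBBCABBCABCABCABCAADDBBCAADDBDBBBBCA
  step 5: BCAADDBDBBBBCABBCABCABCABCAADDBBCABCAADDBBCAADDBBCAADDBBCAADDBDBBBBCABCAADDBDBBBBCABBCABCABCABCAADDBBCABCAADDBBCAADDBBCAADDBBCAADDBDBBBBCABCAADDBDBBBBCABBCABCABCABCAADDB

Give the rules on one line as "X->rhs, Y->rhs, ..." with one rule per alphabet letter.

  step 4 ⇒ step 5: BCAADDBDBBBBCABBCABCABCABCAADDBBCAADDBDBBBBCABBCABCABCABCAADDBBCAADDBDBBBBCA ⇒ BCA·AD·DB·DB·B·B·BCA·B·BCA·BCA·BCA·BCA·AD·DB·BCA·BCA·AD·DB·BCA·AD·DB·BCA·AD·DB·BCA·AD·DB·DB·B·B·BCA·BCA·AD·DB·DB·B·B·BCA·B·BCA·BCA·BCA·BCA·AD·DB·BCA·BCA·AD·DB·BCA·AD·DB·BCA·AD·DB·BCA·AD·DB·DB·B·B·BCA·BCA·AD·DB·DB·B·B·BCA·B·BCA·BCA·BCA·BCA·AD·DB
    A ↦ DB
    B ↦ BCA
    C ↦ AD
    D ↦ B

A->DB, B->BCA, C->AD, D->B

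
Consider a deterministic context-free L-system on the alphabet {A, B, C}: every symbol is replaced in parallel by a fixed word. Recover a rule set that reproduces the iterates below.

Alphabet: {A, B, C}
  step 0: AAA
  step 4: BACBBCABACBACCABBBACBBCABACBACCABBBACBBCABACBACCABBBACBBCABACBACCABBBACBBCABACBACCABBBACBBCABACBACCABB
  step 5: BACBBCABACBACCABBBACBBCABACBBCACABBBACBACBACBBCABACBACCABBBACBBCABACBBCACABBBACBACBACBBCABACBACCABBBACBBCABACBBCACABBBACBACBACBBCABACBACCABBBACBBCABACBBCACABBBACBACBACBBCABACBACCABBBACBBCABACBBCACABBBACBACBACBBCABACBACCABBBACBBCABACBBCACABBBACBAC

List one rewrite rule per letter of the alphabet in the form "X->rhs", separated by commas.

  step 4 ⇒ step 5: BACBBCABACBACCABBBACBBCABACBACCABBBACBBCABACBACCABBBACBBCABACBACCABBBACBBCABACBACCABBBACBBCABACBACCABB ⇒ BAC·BB·CA·BAC·BAC·CA·BB·BAC·BB·CA·BAC·BB·CA·CA·BB·BAC·BAC·BAC·BB·CA·BAC·BAC·CA·BB·BAC·BB·CA·BAC·BB·CA·CA·BB·BAC·BAC·BAC·BB·CA·BAC·BAC·CA·BB·BAC·BB·CA·BAC·BB·CA·CA·BB·BAC·BAC·BAC·BB·CA·BAC·BAC·CA·BB·BAC·BB·CA·BAC·BB·CA·CA·BB·BAC·BAC·BAC·BB·CA·BAC·BAC·CA·BB·BAC·BB·CA·BAC·BB·CA·CA·BB·BAC·BAC·BAC·BB·CA·BAC·BAC·CA·BB·BAC·BB·CA·BAC·BB·CA·CA·BB·BAC·BAC
    A ↦ BB
    B ↦ BAC
    C ↦ CA

A->BB, B->BAC, C->CA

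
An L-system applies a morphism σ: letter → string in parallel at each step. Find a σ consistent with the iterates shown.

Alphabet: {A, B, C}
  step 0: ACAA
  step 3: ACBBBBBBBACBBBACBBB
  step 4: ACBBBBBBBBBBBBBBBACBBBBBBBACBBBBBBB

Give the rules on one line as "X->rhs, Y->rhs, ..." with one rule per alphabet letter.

  step 3 ⇒ step 4: ACBBBBBBBACBBBACBBB ⇒ AC·B·BB·BB·BB·BB·BB·BB·BB·AC·B·BB·BB·BB·AC·B·BB·BB·BB
    A ↦ AC
    B ↦ BB
    C ↦ B

A->AC, B->BB, C->B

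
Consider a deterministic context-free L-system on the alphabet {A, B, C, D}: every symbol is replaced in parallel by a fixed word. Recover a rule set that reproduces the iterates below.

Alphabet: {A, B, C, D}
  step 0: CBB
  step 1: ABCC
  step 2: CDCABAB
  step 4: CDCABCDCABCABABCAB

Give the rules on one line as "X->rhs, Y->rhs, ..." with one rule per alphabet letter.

A->CD, B->C, C->AB, D->C

  step 1 ⇒ step 2: ABCC ⇒ CD·C·AB·AB
    A ↦ CD
    B ↦ C
    C ↦ AB
    D ↦ C  (constrained at step 2)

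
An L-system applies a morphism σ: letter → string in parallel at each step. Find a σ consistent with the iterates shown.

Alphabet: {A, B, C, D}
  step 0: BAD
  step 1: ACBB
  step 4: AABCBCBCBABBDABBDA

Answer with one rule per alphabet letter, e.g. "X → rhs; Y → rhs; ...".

  step 0 ⇒ step 1: BAD ⇒ A·CB·B
    A ↦ CB
    B ↦ A
    D ↦ B
    C ↦ BBD  (constrained at step 1)

A->CB, B->A, C->BBD, D->B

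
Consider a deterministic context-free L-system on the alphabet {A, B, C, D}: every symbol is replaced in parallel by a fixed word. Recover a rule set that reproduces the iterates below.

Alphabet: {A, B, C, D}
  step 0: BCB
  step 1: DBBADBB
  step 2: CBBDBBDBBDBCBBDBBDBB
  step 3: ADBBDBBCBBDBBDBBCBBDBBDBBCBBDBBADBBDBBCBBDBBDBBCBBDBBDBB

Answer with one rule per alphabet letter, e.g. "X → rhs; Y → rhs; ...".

A->DB, B->DBB, C->A, D->CBB

  step 2 ⇒ step 3: CBBDBBDBBDBCBBDBBDBB ⇒ A·DBB·DBB·CBB·DBB·DBB·CBB·DBB·DBB·CBB·DBB·A·DBB·DBB·CBB·DBB·DBB·CBB·DBB·DBB
    B ↦ DBB
    C ↦ A
    D ↦ CBB
  step 1 ⇒ step 2: DBBADBB ⇒ CBB·DBB·DBB·DB·CBB·DBB·DBB
    A ↦ DB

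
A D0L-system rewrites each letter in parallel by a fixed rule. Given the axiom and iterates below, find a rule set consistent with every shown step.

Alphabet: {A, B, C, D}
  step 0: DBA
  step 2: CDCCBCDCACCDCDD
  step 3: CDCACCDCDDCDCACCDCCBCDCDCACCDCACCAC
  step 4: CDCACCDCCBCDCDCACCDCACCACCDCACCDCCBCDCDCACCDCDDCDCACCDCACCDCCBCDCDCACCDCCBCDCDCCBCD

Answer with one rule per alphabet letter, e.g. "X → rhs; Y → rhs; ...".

  step 3 ⇒ step 4: CDCACCDCDDCDCACCDCCBCDCDCACCDCACCAC ⇒ CD·CAC·CD·CCB·CD·CD·CAC·CD·CAC·CAC·CD·CAC·CD·CCB·CD·CD·CAC·CD·CD·D·CD·CAC·CD·CAC·CD·CCB·CD·CD·CAC·CD·CCB·CD·CD·CCB·CD
    A ↦ CCB
    B ↦ D
    C ↦ CD
    D ↦ CAC

A->CCB, B->D, C->CD, D->CAC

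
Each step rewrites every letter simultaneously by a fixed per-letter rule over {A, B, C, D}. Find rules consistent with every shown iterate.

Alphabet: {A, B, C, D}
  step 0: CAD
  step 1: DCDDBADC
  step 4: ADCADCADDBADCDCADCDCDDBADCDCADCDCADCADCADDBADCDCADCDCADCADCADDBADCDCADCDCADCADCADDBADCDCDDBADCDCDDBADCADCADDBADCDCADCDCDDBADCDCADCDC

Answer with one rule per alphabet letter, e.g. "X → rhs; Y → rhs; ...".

A->DDB, B->A, C->DC, D->ADC

  step 0 ⇒ step 1: CAD ⇒ DC·DDB·ADC
    A ↦ DDB
    C ↦ DC
    D ↦ ADC
    B ↦ A  (constrained at step 1)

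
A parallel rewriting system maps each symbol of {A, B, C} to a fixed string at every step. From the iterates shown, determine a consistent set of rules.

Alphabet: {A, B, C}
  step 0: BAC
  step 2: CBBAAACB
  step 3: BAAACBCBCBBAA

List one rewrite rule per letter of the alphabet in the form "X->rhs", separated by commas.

A->CB, B->A, C->BA

  step 2 ⇒ step 3: CBBAAACB ⇒ BA·A·A·CB·CB·CB·BA·A
    A ↦ CB
    B ↦ A
    C ↦ BA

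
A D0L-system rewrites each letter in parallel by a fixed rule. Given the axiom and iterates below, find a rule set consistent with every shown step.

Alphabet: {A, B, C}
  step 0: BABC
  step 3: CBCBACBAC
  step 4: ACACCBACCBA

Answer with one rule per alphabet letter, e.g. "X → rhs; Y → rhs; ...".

A->CB, B->C, C->A

  step 3 ⇒ step 4: CBCBACBAC ⇒ A·C·A·C·CB·A·C·CB·A
    A ↦ CB
    B ↦ C
    C ↦ A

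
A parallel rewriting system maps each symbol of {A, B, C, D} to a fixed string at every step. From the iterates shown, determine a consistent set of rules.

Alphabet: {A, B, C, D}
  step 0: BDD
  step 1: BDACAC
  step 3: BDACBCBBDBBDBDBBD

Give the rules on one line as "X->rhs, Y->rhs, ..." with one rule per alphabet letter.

  step 0 ⇒ step 1: BDD ⇒ BD·AC·AC
    B ↦ BD
    D ↦ AC
    A ↦ BC  (constrained at step 1)
    C ↦ B  (constrained at step 1)

A->BC, B->BD, C->B, D->AC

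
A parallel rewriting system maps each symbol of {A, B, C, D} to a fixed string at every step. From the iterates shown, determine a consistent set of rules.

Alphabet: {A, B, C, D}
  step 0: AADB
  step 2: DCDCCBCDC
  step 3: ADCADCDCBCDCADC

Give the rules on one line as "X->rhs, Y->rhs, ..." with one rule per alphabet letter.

A->C, B->BC, C->DC, D->A

  step 2 ⇒ step 3: DCDCCBCDC ⇒ A·DC·A·DC·DC·BC·DC·A·DC
    B ↦ BC
    C ↦ DC
    D ↦ A
    A ↦ C  (constrained at step 0)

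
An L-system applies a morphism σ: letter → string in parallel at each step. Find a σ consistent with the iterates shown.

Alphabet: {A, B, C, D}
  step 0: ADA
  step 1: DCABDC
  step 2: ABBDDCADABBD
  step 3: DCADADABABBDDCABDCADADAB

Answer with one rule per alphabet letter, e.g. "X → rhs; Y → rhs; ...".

A->DC, B->AD, C->BD, D->AB

  step 2 ⇒ step 3: ABBDDCADABBD ⇒ DC·AD·AD·AB·AB·BD·DC·AB·DC·AD·AD·AB
    A ↦ DC
    B ↦ AD
    C ↦ BD
    D ↦ AB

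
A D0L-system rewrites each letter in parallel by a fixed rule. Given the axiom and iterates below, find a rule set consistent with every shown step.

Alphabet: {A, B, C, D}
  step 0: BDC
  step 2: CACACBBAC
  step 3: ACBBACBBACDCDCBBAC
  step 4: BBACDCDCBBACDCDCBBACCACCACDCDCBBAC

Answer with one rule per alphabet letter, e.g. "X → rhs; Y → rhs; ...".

A->BB, B->DC, C->AC, D->C

  step 3 ⇒ step 4: ACBBACBBACDCDCBBAC ⇒ BB·AC·DC·DC·BB·AC·DC·DC·BB·AC·C·AC·C·AC·DC·DC·BB·AC
    A ↦ BB
    B ↦ DC
    C ↦ AC
    D ↦ C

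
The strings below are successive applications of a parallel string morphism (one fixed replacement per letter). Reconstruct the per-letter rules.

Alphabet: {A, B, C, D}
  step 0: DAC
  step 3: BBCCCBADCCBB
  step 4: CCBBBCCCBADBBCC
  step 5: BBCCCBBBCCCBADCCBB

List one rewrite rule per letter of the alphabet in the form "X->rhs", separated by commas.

A->CCB, B->C, C->B, D->AD

  step 4 ⇒ step 5: CCBBBCCCBADBBCC ⇒ B·B·C·C·C·B·B·B·C·CCB·AD·C·C·B·B
    A ↦ CCB
    B ↦ C
    C ↦ B
    D ↦ AD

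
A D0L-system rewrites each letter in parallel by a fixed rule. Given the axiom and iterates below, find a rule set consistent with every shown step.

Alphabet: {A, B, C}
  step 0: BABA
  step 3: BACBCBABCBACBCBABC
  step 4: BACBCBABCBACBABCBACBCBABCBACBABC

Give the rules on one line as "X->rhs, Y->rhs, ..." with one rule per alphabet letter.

A->C, B->BA, C->BC

  step 3 ⇒ step 4: BACBCBABCBACBCBABC ⇒ BA·C·BC·BA·BC·BA·C·BA·BC·BA·C·BC·BA·BC·BA·C·BA·BC
    A ↦ C
    B ↦ BA
    C ↦ BC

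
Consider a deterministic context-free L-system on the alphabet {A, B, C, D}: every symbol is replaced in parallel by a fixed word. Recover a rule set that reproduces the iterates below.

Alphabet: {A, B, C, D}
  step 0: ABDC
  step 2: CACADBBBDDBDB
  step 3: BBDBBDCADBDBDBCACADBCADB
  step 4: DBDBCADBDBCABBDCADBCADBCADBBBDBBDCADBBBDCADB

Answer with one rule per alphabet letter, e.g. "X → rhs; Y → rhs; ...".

A->D, B->DB, C->BB, D->CA

  step 3 ⇒ step 4: BBDBBDCADBDBDBCACADBCADB ⇒ DB·DB·CA·DB·DB·CA·BB·D·CA·DB·CA·DB·CA·DB·BB·D·BB·D·CA·DB·BB·D·CA·DB
    A ↦ D
    B ↦ DB
    C ↦ BB
    D ↦ CA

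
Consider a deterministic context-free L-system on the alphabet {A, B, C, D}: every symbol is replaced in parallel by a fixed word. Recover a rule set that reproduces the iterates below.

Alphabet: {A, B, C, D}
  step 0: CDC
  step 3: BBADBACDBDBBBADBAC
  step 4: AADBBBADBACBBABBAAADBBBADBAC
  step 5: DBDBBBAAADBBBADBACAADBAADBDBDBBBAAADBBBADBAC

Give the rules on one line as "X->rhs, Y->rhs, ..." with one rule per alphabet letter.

  step 4 ⇒ step 5: AADBBBADBACBBABBAAADBBBADBAC ⇒ DB·DB·BB·A·A·A·DB·BB·A·DB·AC·A·A·DB·A·A·DB·DB·DB·BB·A·A·A·DB·BB·A·DB·AC
    A ↦ DB
    B ↦ A
    C ↦ AC
    D ↦ BB

A->DB, B->A, C->AC, D->BB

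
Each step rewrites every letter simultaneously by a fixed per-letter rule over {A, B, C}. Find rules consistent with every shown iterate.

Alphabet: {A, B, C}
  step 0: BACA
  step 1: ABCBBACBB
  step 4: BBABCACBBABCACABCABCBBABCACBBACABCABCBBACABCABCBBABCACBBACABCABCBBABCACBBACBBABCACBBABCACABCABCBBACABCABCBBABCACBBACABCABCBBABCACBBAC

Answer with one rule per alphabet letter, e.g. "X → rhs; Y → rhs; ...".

  step 0 ⇒ step 1: BACA ⇒ ABC·BB·AC·BB
    A ↦ BB
    B ↦ ABC
    C ↦ AC

A->BB, B->ABC, C->AC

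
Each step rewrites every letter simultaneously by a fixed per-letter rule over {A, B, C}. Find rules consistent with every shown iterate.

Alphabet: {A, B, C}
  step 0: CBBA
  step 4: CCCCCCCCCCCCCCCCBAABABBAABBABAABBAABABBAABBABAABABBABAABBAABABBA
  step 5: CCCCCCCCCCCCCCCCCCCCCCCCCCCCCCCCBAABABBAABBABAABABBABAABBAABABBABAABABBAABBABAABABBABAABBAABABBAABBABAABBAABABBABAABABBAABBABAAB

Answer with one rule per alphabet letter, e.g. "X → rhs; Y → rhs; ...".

A->AB, B->BA, C->CC

  step 4 ⇒ step 5: CCCCCCCCCCCCCCCCBAABABBAABBABAABBAABABBAABBABAABABBABAABBAABABBA ⇒ CC·CC·CC·CC·CC·CC·CC·CC·CC·CC·CC·CC·CC·CC·CC·CC·BA·AB·AB·BA·AB·BA·BA·AB·AB·BA·BA·AB·BA·AB·AB·BA·BA·AB·AB·BA·AB·BA·BA·AB·AB·BA·BA·AB·BA·AB·AB·BA·AB·BA·BA·AB·BA·AB·AB·BA·BA·AB·AB·BA·AB·BA·BA·AB
    A ↦ AB
    B ↦ BA
    C ↦ CC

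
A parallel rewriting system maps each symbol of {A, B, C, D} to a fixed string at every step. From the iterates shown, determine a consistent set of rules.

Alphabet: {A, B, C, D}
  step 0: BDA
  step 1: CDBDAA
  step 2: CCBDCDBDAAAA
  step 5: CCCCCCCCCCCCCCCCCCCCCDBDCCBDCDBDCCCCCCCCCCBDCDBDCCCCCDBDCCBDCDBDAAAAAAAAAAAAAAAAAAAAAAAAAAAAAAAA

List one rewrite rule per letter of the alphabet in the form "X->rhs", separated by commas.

A->AA, B->CD, C->CC, D->BD

  step 1 ⇒ step 2: CDBDAA ⇒ CC·BD·CD·BD·AA·AA
    A ↦ AA
    B ↦ CD
    C ↦ CC
    D ↦ BD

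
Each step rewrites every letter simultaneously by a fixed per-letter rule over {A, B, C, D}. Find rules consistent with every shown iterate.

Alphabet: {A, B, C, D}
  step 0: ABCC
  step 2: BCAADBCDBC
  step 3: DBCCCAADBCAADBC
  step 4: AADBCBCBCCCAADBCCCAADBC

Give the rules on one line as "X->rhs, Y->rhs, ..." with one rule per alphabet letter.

A->C, B->D, C->BC, D->AA

  step 3 ⇒ step 4: DBCCCAADBCAADBC ⇒ AA·D·BC·BC·BC·C·C·AA·D·BC·C·C·AA·D·BC
    A ↦ C
    B ↦ D
    C ↦ BC
    D ↦ AA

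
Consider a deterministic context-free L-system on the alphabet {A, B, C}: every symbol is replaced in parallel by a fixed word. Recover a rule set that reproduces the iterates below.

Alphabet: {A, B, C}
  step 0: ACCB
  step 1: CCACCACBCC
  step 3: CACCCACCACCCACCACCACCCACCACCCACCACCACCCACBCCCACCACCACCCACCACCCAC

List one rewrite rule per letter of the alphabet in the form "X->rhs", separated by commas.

  step 0 ⇒ step 1: ACCB ⇒ C·CAC·CAC·BCC
    A ↦ C
    B ↦ BCC
    C ↦ CAC

A->C, B->BCC, C->CAC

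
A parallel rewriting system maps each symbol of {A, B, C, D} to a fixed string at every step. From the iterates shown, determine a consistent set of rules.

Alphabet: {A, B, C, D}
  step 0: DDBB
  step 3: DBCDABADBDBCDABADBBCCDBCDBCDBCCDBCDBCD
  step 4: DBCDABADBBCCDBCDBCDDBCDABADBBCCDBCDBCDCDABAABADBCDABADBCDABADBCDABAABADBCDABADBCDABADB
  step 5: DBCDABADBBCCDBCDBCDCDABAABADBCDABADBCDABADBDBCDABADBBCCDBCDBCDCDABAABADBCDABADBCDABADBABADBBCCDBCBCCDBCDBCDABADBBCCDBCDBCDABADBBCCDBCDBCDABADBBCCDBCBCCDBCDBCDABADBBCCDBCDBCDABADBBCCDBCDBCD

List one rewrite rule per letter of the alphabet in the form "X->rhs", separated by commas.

  step 4 ⇒ step 5: DBCDABADBBCCDBCDBCDDBCDABADBBCCDBCDBCDCDABAABADBCDABADBCDABADBCDABAABADBCDABADBCDABADB ⇒ DB·CD·ABA·DB·BC·CD·BC·DB·CD·CD·ABA·ABA·DB·CD·ABA·DB·CD·ABA·DB·DB·CD·ABA·DB·BC·CD·BC·DB·CD·CD·ABA·ABA·DB·CD·ABA·DB·CD·ABA·DB·ABA·DB·BC·CD·BC·BC·CD·BC·DB·CD·ABA·DB·BC·CD·BC·DB·CD·ABA·DB·BC·CD·BC·DB·CD·ABA·DB·BC·CD·BC·BC·CD·BC·DB·CD·ABA·DB·BC·CD·BC·DB·CD·ABA·DB·BC·CD·BC·DB·CD
    A ↦ BC
    B ↦ CD
    C ↦ ABA
    D ↦ DB

A->BC, B->CD, C->ABA, D->DB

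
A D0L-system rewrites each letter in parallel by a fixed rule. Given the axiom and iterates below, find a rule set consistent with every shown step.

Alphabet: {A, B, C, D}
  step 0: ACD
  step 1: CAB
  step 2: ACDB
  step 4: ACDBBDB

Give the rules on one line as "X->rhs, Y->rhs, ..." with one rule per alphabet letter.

  step 1 ⇒ step 2: CAB ⇒ A·C·DB
    A ↦ C
    B ↦ DB
    C ↦ A
  step 0 ⇒ step 1: ACD ⇒ C·A·B
    D ↦ B

A->C, B->DB, C->A, D->B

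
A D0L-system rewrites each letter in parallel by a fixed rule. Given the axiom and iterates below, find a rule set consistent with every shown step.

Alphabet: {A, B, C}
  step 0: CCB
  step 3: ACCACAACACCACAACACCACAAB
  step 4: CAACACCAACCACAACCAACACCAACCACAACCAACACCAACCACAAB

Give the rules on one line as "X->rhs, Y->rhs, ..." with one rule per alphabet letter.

A->CA, B->AB, C->AC

  step 3 ⇒ step 4: ACCACAACACCACAACACCACAAB ⇒ CA·AC·AC·CA·AC·CA·CA·AC·CA·AC·AC·CA·AC·CA·CA·AC·CA·AC·AC·CA·AC·CA·CA·AB
    A ↦ CA
    B ↦ AB
    C ↦ AC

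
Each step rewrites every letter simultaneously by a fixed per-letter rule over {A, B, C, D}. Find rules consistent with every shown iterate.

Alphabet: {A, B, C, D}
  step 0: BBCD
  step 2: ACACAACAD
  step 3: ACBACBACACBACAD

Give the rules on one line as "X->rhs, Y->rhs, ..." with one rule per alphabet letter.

A->AC, B->A, C->B, D->AD

  step 2 ⇒ step 3: ACACAACAD ⇒ AC·B·AC·B·AC·AC·B·AC·AD
    A ↦ AC
    C ↦ B
    D ↦ AD
    B ↦ A  (constrained at step 0)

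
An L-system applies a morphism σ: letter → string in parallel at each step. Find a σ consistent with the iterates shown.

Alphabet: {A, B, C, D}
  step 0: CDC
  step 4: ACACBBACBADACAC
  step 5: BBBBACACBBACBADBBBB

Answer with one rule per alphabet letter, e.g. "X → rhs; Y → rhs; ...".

A->B, B->AC, C->B, D->AD

  step 4 ⇒ step 5: ACACBBACBADACAC ⇒ B·B·B·B·AC·AC·B·B·AC·B·AD·B·B·B·B
    A ↦ B
    B ↦ AC
    C ↦ B
    D ↦ AD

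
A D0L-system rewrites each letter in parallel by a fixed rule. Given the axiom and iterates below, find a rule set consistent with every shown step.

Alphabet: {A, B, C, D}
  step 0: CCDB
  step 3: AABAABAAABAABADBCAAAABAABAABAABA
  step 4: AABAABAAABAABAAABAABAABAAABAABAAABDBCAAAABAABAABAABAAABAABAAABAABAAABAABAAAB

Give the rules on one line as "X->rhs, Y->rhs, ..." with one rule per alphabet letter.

  step 3 ⇒ step 4: AABAABAAABAABADBCAAAABAABAABAABA ⇒ AAB·AAB·A·AAB·AAB·A·AAB·AAB·AAB·A·AAB·AAB·A·AAB·DBC·A·A·AAB·AAB·AAB·AAB·A·AAB·AAB·A·AAB·AAB·A·AAB·AAB·A·AAB
    A ↦ AAB
    B ↦ A
    C ↦ A
    D ↦ DBC

A->AAB, B->A, C->A, D->DBC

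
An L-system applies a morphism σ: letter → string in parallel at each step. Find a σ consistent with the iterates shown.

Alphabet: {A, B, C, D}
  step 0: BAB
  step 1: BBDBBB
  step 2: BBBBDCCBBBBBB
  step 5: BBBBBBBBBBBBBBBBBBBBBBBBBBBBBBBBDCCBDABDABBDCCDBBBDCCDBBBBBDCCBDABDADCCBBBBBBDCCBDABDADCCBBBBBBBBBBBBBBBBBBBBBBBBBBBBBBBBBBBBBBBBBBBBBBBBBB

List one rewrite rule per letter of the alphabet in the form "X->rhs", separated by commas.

  step 1 ⇒ step 2: BBDBBB ⇒ BB·BB·DCC·BB·BB·BB
    B ↦ BB
    D ↦ DCC
  step 0 ⇒ step 1: BAB ⇒ BB·DB·BB
    A ↦ DB
    C ↦ BDA  (constrained at step 2)

A->DB, B->BB, C->BDA, D->DCC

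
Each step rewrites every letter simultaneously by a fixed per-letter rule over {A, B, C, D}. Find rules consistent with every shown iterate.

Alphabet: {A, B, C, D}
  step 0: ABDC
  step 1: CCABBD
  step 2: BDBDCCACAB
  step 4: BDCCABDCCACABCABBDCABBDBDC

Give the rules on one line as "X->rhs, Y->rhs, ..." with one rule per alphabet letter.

A->C, B->CA, C->BD, D->B

  step 1 ⇒ step 2: CCABBD ⇒ BD·BD·C·CA·CA·B
    A ↦ C
    B ↦ CA
    C ↦ BD
    D ↦ B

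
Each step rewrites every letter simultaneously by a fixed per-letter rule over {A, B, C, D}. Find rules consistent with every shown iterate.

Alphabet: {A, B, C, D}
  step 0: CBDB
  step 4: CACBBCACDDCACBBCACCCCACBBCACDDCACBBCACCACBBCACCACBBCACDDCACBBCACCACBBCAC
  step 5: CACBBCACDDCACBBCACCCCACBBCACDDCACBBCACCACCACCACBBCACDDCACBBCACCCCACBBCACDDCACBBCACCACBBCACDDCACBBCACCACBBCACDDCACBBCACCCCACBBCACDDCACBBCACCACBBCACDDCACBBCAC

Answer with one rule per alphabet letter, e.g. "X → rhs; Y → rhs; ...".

  step 4 ⇒ step 5: CACBBCACDDCACBBCACCCCACBBCACDDCACBBCACCACBBCACCACBBCACDDCACBBCACCACBBCAC ⇒ CAC·BB·CAC·D·D·CAC·BB·CAC·C·C·CAC·BB·CAC·D·D·CAC·BB·CAC·CAC·CAC·CAC·BB·CAC·D·D·CAC·BB·CAC·C·C·CAC·BB·CAC·D·D·CAC·BB·CAC·CAC·BB·CAC·D·D·CAC·BB·CAC·CAC·BB·CAC·D·D·CAC·BB·CAC·C·C·CAC·BB·CAC·D·D·CAC·BB·CAC·CAC·BB·CAC·D·D·CAC·BB·CAC
    A ↦ BB
    B ↦ D
    C ↦ CAC
    D ↦ C

A->BB, B->D, C->CAC, D->C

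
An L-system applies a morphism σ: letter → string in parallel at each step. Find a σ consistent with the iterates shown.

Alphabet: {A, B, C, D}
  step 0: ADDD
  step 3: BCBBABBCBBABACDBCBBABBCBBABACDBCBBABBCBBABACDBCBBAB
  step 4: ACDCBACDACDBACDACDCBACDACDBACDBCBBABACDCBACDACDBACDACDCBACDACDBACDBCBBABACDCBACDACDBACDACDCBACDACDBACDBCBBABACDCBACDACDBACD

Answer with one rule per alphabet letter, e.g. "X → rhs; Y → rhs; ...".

A->B, B->ACD, C->CB, D->BAB

  step 3 ⇒ step 4: BCBBABBCBBABACDBCBBABBCBBABACDBCBBABBCBBABACDBCBBAB ⇒ ACD·CB·ACD·ACD·B·ACD·ACD·CB·ACD·ACD·B·ACD·B·CB·BAB·ACD·CB·ACD·ACD·B·ACD·ACD·CB·ACD·ACD·B·ACD·B·CB·BAB·ACD·CB·ACD·ACD·B·ACD·ACD·CB·ACD·ACD·B·ACD·B·CB·BAB·ACD·CB·ACD·ACD·B·ACD
    A ↦ B
    B ↦ ACD
    C ↦ CB
    D ↦ BAB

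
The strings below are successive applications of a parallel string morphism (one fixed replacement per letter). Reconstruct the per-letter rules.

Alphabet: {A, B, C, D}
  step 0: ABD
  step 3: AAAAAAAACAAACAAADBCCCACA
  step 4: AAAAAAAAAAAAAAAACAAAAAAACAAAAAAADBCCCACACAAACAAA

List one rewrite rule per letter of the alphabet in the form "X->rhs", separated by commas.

  step 3 ⇒ step 4: AAAAAAAACAAACAAADBCCCACA ⇒ AA·AA·AA·AA·AA·AA·AA·AA·CA·AA·AA·AA·CA·AA·AA·AA·DB·CC·CA·CA·CA·AA·CA·AA
    A ↦ AA
    B ↦ CC
    C ↦ CA
    D ↦ DB

A->AA, B->CC, C->CA, D->DB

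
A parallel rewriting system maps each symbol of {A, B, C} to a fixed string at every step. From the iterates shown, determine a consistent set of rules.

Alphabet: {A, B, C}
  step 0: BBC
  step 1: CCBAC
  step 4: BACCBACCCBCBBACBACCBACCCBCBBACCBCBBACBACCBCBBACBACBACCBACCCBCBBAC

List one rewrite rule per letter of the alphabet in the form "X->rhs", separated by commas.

A->BCB, B->C, C->BAC

  step 0 ⇒ step 1: BBC ⇒ C·C·BAC
    B ↦ C
    C ↦ BAC
    A ↦ BCB  (constrained at step 1)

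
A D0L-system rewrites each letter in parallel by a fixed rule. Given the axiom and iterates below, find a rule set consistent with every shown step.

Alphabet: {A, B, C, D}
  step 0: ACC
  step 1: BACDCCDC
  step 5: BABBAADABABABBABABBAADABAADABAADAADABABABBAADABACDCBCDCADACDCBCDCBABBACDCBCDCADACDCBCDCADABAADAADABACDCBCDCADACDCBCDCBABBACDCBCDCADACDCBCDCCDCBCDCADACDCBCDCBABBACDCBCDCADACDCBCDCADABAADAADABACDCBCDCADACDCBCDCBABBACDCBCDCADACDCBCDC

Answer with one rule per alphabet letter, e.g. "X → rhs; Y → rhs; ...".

  step 0 ⇒ step 1: ACC ⇒ BA·CDC·CDC
    A ↦ BA
    C ↦ CDC
    B ↦ ADA  (constrained at step 1)
    D ↦ B  (constrained at step 1)

A->BA, B->ADA, C->CDC, D->B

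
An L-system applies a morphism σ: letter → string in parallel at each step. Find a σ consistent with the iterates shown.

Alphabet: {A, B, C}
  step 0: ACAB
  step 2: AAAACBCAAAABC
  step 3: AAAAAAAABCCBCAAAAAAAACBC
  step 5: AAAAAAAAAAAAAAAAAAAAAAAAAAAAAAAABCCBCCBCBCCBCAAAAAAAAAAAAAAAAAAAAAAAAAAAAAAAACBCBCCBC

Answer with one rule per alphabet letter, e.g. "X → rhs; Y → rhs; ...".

  step 2 ⇒ step 3: AAAACBCAAAABC ⇒ AA·AA·AA·AA·BC·C·BC·AA·AA·AA·AA·C·BC
    A ↦ AA
    B ↦ C
    C ↦ BC

A->AA, B->C, C->BC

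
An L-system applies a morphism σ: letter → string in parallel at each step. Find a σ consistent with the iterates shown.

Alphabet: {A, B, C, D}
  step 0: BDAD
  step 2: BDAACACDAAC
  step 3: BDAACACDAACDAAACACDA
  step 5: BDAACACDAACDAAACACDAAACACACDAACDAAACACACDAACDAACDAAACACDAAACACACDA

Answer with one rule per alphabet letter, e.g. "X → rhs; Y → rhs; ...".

  step 2 ⇒ step 3: BDAACACDAAC ⇒ BD·A·AC·AC·DA·AC·DA·A·AC·AC·DA
    A ↦ AC
    B ↦ BD
    C ↦ DA
    D ↦ A

A->AC, B->BD, C->DA, D->A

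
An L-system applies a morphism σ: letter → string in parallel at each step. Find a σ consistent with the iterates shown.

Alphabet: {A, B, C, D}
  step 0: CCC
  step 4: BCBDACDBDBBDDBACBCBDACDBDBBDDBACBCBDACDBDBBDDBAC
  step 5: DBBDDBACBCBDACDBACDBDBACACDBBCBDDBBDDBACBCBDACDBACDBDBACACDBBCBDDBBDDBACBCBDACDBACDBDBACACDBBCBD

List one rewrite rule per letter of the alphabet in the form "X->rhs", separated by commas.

  step 4 ⇒ step 5: BCBDACDBDBBDDBACBCBDACDBDBBDDBACBCBDACDBDBBDDBAC ⇒ DB·BD·DB·AC·BC·BD·AC·DB·AC·DB·DB·AC·AC·DB·BC·BD·DB·BD·DB·AC·BC·BD·AC·DB·AC·DB·DB·AC·AC·DB·BC·BD·DB·BD·DB·AC·BC·BD·AC·DB·AC·DB·DB·AC·AC·DB·BC·BD
    A ↦ BC
    B ↦ DB
    C ↦ BD
    D ↦ AC

A->BC, B->DB, C->BD, D->AC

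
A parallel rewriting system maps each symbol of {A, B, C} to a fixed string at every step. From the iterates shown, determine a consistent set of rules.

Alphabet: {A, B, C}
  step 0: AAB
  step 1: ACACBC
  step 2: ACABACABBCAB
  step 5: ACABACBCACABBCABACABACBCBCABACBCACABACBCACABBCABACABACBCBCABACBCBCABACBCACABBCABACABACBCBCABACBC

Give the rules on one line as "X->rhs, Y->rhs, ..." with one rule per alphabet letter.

A->AC, B->BC, C->AB

  step 1 ⇒ step 2: ACACBC ⇒ AC·AB·AC·AB·BC·AB
    A ↦ AC
    B ↦ BC
    C ↦ AB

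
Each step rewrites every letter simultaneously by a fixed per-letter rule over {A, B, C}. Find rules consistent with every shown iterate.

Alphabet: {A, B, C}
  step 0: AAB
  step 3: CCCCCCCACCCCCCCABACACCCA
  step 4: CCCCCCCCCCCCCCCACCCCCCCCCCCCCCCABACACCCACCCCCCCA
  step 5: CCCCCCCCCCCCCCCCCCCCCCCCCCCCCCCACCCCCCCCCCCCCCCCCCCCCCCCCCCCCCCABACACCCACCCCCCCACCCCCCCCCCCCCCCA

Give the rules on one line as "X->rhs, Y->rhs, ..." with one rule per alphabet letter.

  step 4 ⇒ step 5: CCCCCCCCCCCCCCCACCCCCCCCCCCCCCCABACACCCACCCCCCCA ⇒ CC·CC·CC·CC·CC·CC·CC·CC·CC·CC·CC·CC·CC·CC·CC·CA·CC·CC·CC·CC·CC·CC·CC·CC·CC·CC·CC·CC·CC·CC·CC·CA·BA·CA·CC·CA·CC·CC·CC·CA·CC·CC·CC·CC·CC·CC·CC·CA
    A ↦ CA
    B ↦ BA
    C ↦ CC

A->CA, B->BA, C->CC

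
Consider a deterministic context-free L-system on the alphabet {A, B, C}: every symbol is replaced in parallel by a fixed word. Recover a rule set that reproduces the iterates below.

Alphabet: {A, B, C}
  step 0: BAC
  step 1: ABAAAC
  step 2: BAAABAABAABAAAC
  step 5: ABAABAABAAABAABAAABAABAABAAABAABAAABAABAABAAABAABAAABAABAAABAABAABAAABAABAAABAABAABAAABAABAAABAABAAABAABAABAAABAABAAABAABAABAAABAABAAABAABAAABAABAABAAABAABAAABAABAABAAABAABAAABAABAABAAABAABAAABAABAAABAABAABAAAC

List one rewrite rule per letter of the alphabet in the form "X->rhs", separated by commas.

  step 1 ⇒ step 2: ABAAAC ⇒ BAA·A·BAA·BAA·BAA·AC
    A ↦ BAA
    B ↦ A
    C ↦ AC

A->BAA, B->A, C->AC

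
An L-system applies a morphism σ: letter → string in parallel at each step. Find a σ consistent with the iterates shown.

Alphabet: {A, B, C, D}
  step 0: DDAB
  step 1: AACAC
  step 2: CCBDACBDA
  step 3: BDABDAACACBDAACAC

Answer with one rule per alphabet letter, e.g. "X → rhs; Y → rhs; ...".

  step 2 ⇒ step 3: CCBDACBDA ⇒ BDA·BDA·AC·A·C·BDA·AC·A·C
    A ↦ C
    B ↦ AC
    C ↦ BDA
    D ↦ A

A->C, B->AC, C->BDA, D->A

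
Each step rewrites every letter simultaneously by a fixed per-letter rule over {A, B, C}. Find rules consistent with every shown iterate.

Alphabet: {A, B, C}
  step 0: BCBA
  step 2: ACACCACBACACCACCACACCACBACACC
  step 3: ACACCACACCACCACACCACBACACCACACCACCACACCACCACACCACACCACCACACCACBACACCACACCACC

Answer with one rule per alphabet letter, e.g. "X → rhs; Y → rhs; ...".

  step 2 ⇒ step 3: ACACCACBACACCACCACACCACBACACC ⇒ AC·ACC·AC·ACC·ACC·AC·ACC·ACB·AC·ACC·AC·ACC·ACC·AC·ACC·ACC·AC·ACC·AC·ACC·ACC·AC·ACC·ACB·AC·ACC·AC·ACC·ACC
    A ↦ AC
    B ↦ ACB
    C ↦ ACC

A->AC, B->ACB, C->ACC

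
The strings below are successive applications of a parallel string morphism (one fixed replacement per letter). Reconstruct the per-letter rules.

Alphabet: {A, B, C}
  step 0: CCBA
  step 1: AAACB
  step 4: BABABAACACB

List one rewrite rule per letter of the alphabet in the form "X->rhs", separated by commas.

A->B, B->AC, C->A

  step 0 ⇒ step 1: CCBA ⇒ A·A·AC·B
    A ↦ B
    B ↦ AC
    C ↦ A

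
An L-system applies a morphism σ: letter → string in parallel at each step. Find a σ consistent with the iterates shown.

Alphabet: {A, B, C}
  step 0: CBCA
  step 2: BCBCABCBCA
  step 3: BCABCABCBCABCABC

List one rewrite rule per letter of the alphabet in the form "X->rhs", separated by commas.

A->BC, B->BC, C->A

  step 2 ⇒ step 3: BCBCABCBCA ⇒ BC·A·BC·A·BC·BC·A·BC·A·BC
    A ↦ BC
    B ↦ BC
    C ↦ A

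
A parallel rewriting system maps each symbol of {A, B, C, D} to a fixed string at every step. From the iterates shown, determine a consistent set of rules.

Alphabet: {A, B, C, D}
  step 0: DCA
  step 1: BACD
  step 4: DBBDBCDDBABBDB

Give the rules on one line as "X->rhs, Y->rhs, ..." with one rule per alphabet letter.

A->CD, B->DB, C->A, D->B

  step 0 ⇒ step 1: DCA ⇒ B·A·CD
    A ↦ CD
    C ↦ A
    D ↦ B
    B ↦ DB  (constrained at step 1)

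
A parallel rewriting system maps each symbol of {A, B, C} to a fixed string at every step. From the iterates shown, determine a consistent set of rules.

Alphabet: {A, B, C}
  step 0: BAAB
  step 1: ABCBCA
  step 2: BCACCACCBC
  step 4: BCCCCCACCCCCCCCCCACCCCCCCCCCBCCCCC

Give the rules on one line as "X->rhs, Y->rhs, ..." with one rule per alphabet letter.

A->BC, B->A, C->CC

  step 1 ⇒ step 2: ABCBCA ⇒ BC·A·CC·A·CC·BC
    A ↦ BC
    B ↦ A
    C ↦ CC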